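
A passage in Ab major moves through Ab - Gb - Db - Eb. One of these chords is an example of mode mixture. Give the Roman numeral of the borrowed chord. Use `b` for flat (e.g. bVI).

In Ab major the diatonic chords are Ab, Bbm, Cm, Db, Eb, Fm, Gdim. Of the given chords, Ab, Db and Eb are diatonic. Gb (Gb–Bb–Db) doesn't fit — on degree 7 Ab major would have Gdim (vii°). Gb is the degree-7 chord of Ab minor, so it is the borrowed bVII.

bVII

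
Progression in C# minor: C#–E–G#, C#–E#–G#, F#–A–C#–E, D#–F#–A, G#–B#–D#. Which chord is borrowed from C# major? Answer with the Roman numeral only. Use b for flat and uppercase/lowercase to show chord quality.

I

In C# minor (with V from harmonic minor) the diatonic chords are C#m, D#dim, E, F#m, G#, A, B. C#–E–G# = C#m, F#–A–C#–E = F#m7, D#–F#–A = D#dim and G#–B#–D# = G# are all diatonic. But C#–E#–G# is foreign: the diatonic i on degree 1 is C#m, whereas C# comes from C# major. It is labeled I.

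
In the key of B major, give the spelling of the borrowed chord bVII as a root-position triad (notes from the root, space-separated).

A C# E

bVII is built on the lowered scale degree 7. In B major degree 7 is A#; lowered it becomes A. Stacking thirds in B minor on A gives A–C#–E.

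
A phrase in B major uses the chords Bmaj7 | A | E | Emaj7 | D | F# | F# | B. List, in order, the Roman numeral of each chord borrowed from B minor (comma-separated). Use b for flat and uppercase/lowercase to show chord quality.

B major has the diatonic set B, C#m, D#m, E, F#, G#m, A#dim. Of the given chords, Bmaj7, E, Emaj7, F# and B are diatonic. A (A–C#–E) doesn't fit — on degree 7 B major would have A#dim (vii°). A is the degree-7 chord of B minor, so it is the borrowed bVII. But D (D–F#–A) is foreign: the diatonic iii on degree 3 is D#m, whereas D comes from B minor. It is labeled bIII.

bVII, bIII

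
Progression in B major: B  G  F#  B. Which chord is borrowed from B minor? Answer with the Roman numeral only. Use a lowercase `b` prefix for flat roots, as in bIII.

The diatonic triads in B major are B, C#m, D#m, E, F#, G#m, A#dim. B and F# both belong to that set. G (G–B–D) is not: scale degree 6 in B major carries G#m (vi). In B minor the chord on that degree is G, so here it functions as bVI, borrowed from the parallel minor.

bVI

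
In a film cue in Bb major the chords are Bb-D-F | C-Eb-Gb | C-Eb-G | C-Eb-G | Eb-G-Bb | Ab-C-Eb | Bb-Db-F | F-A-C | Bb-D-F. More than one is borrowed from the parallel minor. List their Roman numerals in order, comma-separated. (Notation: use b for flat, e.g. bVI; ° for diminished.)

In Bb major the diatonic chords are Bb, Cm, Dm, Eb, F, Gm, Adim. Bb–D–F = Bb, C–Eb–G = Cm, Eb–G–Bb = Eb and F–A–C = F are all diatonic. But C–Eb–Gb is foreign: the diatonic ii on degree 2 is Cm, whereas Cdim comes from Bb minor. It is labeled ii°. But Ab–C–Eb is foreign: the diatonic vii° on degree 7 is Adim, whereas Ab comes from Bb minor. It is labeled bVII. Bb–Db–F doesn't fit — on degree 1 Bb major would have Bb (I). Bbm is the degree-1 chord of Bb minor, so it is the borrowed i.

ii°, bVII, i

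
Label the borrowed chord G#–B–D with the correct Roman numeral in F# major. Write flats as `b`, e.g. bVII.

ii°

G# is scale degree 2 in F# major. Diatonically F# major has G#m (ii) on that degree; G#–B–D is instead the diminished chord native to F# minor, so it takes the label ii°.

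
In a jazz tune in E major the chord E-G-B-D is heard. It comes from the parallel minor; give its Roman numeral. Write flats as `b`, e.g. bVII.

i7

The root E is the diatonic 1st degree of E major; the borrowing shows in the chord quality. E–G–B–D is a minor-seventh chord — the form found in E minor, not the diatonic I (E). Borrowed into E major it is written i7.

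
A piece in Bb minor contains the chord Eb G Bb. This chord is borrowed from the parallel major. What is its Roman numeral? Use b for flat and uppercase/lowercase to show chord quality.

IV

Eb is scale degree 4 in Bb minor. Diatonically Bb minor has Ebm (iv) on that degree; Eb–G–Bb is instead the major chord native to Bb major, so it takes the label IV.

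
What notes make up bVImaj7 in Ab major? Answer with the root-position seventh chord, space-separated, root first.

Fb Ab Cb Eb

bVImaj7 is built on the lowered scale degree 6. In Ab major degree 6 is F; lowered it becomes Fb. In Ab minor the chord on Fb is Fb–Ab–Cb–Eb.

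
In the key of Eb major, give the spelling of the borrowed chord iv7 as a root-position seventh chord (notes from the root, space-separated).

The root, Ab, is scale degree 4 — the same note in Eb major and Eb minor; only the chord quality changes. Stacking thirds in Eb minor on Ab gives Ab–Cb–Eb–Gb.

Ab Cb Eb Gb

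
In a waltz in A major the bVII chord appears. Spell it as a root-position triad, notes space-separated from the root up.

G B D

The root of bVII is the lowered 7th degree: G# becomes G. Stacking thirds in A minor on G gives G–B–D.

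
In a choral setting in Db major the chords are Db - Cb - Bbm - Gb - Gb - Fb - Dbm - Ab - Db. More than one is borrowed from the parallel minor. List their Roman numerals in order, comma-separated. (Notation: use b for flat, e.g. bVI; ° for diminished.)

In Db major the diatonic chords are Db, Ebm, Fm, Gb, Ab, Bbm, Cdim. Db, Bbm, Gb and Ab all belong to that set. Cb (Cb–Eb–Gb) is not: scale degree 7 in Db major carries Cdim (vii°). In Db minor the chord on that degree is Cb, so here it functions as bVII, borrowed from the parallel minor. Fb (Fb–Ab–Cb) doesn't fit — on degree 3 Db major would have Fm (iii). Fb is the degree-3 chord of Db minor, so it is the borrowed bIII. Dbm (Db–Fb–Ab) doesn't fit — on degree 1 Db major would have Db (I). Dbm is the degree-1 chord of Db minor, so it is the borrowed i.

bVII, bIII, i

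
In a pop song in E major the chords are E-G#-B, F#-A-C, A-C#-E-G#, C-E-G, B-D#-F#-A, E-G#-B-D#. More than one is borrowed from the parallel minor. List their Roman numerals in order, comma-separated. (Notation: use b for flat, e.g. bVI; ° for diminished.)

ii°, bVI

The diatonic triads in E major are E, F#m, G#m, A, B, C#m, D#dim. E–G#–B = E, A–C#–E–G# = Amaj7, B–D#–F#–A = B7 and E–G#–B–D# = Emaj7 are all diatonic. F#–A–C is not: scale degree 2 in E major carries F#m (ii). In E minor the chord on that degree is F#dim, so here it functions as ii°, borrowed from the parallel minor. C–E–G doesn't fit — on degree 6 E major would have C#m (vi). C is the degree-6 chord of E minor, so it is the borrowed bVI.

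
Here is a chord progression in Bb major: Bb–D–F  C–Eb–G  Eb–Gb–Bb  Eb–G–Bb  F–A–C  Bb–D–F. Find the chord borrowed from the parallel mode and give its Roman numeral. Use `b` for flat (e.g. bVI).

iv

In Bb major the diatonic chords are Bb, Cm, Dm, Eb, F, Gm, Adim. Bb–D–F = Bb, C–Eb–G = Cm, Eb–G–Bb = Eb and F–A–C = F all belong to that set. Eb–Gb–Bb doesn't fit — on degree 4 Bb major would have Eb (IV). Ebm is the degree-4 chord of Bb minor, so it is the borrowed iv.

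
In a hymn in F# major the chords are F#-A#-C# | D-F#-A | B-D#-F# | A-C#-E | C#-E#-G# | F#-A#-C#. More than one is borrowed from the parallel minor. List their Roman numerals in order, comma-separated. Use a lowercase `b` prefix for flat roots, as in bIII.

F# major has the diatonic set F#, G#m, A#m, B, C#, D#m, E#dim. Of the given chords, F#–A#–C# = F#, B–D#–F# = B and C#–E#–G# = C# are diatonic. D–F#–A is not: scale degree 6 in F# major carries D#m (vi). In F# minor the chord on that degree is D, so here it functions as bVI, borrowed from the parallel minor. A–C#–E is not: scale degree 3 in F# major carries A#m (iii). In F# minor the chord on that degree is A, so here it functions as bIII, borrowed from the parallel minor.

bVI, bIII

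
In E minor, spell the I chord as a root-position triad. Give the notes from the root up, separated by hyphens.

I is built on scale degree 1, which is E in both E minor and its parallel. Building the major chord from the parallel major on E: E–G#–B.

E-G#-B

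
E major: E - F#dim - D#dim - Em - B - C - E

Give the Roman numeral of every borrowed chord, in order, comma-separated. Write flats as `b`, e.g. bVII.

ii°, i, bVI

E major has the diatonic set E, F#m, G#m, A, B, C#m, D#dim. Of the given chords, E, D#dim and B are diatonic. F#dim (F#–A–C) doesn't fit — on degree 2 E major would have F#m (ii). F#dim is the degree-2 chord of E minor, so it is the borrowed ii°. But Em (E–G–B) is foreign: the diatonic I on degree 1 is E, whereas Em comes from E minor. It is labeled i. C (C–E–G) is not: scale degree 6 in E major carries C#m (vi). In E minor the chord on that degree is C, so here it functions as bVI, borrowed from the parallel minor.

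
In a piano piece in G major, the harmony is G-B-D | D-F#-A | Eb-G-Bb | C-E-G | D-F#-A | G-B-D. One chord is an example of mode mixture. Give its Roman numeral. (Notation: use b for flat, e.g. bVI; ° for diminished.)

bVI

The diatonic triads in G major are G, Am, Bm, C, D, Em, F#dim. Of the given chords, G–B–D = G, D–F#–A = D and C–E–G = C are diatonic. But Eb–G–Bb is foreign: the diatonic vi on degree 6 is Em, whereas Eb comes from G minor. It is labeled bVI.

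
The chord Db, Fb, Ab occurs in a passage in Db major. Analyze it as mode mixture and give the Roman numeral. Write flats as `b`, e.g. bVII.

Db is scale degree 1 in Db major. The diatonic chord on degree 1 would be Db (I), but Db–Fb–Ab is the minor chord from Db minor. As a borrowed chord it is labeled i.

i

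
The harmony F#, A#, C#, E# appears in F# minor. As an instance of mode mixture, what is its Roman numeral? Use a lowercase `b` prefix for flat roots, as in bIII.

The root F# is the diatonic 1st degree of F# minor; the borrowing shows in the chord quality. Diatonically F# minor has F#m (i) on that degree; F#–A#–C#–E# is instead the major-seventh chord native to F# major, so it takes the label Imaj7.

Imaj7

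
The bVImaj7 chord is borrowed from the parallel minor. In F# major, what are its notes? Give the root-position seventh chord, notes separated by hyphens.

D-F#-A-C#

Scale degree 6 in F# major is D#. bVImaj7 uses the lowered form, D, taken from F# minor. In F# minor the chord on D is D–F#–A–C#.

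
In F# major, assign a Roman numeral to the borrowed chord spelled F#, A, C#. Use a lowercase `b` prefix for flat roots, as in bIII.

i

F# is scale degree 1 in F# major. The diatonic chord on degree 1 would be F# (I), but F#–A–C# is the minor chord from F# minor. As a borrowed chord it is labeled i.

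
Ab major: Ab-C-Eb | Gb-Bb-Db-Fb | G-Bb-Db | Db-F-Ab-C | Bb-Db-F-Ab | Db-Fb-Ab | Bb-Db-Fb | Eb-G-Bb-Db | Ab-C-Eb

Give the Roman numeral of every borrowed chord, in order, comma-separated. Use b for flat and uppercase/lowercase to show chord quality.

bVII7, iv, ii°

In Ab major the diatonic chords are Ab, Bbm, Cm, Db, Eb, Fm, Gdim. Of the given chords, Ab–C–Eb = Ab, G–Bb–Db = Gdim, Db–F–Ab–C = Dbmaj7, Bb–Db–F–Ab = Bbm7 and Eb–G–Bb–Db = Eb7 are diatonic. Gb–Bb–Db–Fb doesn't fit — on degree 7 Ab major would have Gdim (vii°). Gb7 is the degree-7 chord of Ab minor, so it is the borrowed bVII7. Db–Fb–Ab doesn't fit — on degree 4 Ab major would have Db (IV). Dbm is the degree-4 chord of Ab minor, so it is the borrowed iv. Bb–Db–Fb doesn't fit — on degree 2 Ab major would have Bbm (ii). Bbdim is the degree-2 chord of Ab minor, so it is the borrowed ii°.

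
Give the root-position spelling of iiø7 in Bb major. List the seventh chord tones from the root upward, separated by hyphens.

iiø7 is built on scale degree 2, which is C in both Bb major and its parallel. In Bb minor the chord on C is C–Eb–Gb–Bb.

C-Eb-Gb-Bb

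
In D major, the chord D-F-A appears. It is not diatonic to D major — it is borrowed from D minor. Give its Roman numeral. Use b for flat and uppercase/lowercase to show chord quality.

i

D is scale degree 1 in D major. Diatonically D major has D (I) on that degree; D–F–A is instead the minor chord native to D minor, so it takes the label i.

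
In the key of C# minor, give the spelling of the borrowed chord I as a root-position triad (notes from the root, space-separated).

The root, C#, is scale degree 1 — the same note in C# minor and C# major; only the chord quality changes. Building the major chord from the parallel major on C#: C#–E#–G#.

C# E# G#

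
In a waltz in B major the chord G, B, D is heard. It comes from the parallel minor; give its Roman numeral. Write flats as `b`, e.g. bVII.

The root G is the lowered 6th scale degree — diatonically B major has G# there. Diatonically B major has G#m (vi) on that degree; G–B–D is instead the major chord native to B minor, so it takes the label bVI.

bVI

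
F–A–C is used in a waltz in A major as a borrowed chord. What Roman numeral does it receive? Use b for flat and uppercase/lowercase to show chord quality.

bVI

In A major scale degree 6 is F#; F is its lowered form, from A minor. F–A–C is a major chord — the form found in A minor, not the diatonic vi (F#m). Borrowed into A major it is written bVI.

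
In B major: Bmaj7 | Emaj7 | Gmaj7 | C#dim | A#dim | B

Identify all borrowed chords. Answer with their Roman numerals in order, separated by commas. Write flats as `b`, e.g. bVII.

bVImaj7, ii°

B major has the diatonic set B, C#m, D#m, E, F#, G#m, A#dim. Bmaj7, Emaj7, A#dim and B all belong to that set. Gmaj7 (G–B–D–F#) doesn't fit — on degree 6 B major would have G#m (vi). Gmaj7 is the degree-6 chord of B minor, so it is the borrowed bVImaj7. But C#dim (C#–E–G) is foreign: the diatonic ii on degree 2 is C#m, whereas C#dim comes from B minor. It is labeled ii°.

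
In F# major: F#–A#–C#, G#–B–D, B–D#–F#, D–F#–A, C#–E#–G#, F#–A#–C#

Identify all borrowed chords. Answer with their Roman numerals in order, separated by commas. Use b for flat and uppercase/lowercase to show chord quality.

In F# major the diatonic chords are F#, G#m, A#m, B, C#, D#m, E#dim. F#–A#–C# = F#, B–D#–F# = B and C#–E#–G# = C# are all diatonic. But G#–B–D is foreign: the diatonic ii on degree 2 is G#m, whereas G#dim comes from F# minor. It is labeled ii°. D–F#–A is not: scale degree 6 in F# major carries D#m (vi). In F# minor the chord on that degree is D, so here it functions as bVI, borrowed from the parallel minor.

ii°, bVI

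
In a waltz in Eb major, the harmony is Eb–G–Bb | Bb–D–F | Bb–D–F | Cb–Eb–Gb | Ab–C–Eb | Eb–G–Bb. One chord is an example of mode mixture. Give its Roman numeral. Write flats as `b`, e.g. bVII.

In Eb major the diatonic chords are Eb, Fm, Gm, Ab, Bb, Cm, Ddim. Eb–G–Bb = Eb, Bb–D–F = Bb and Ab–C–Eb = Ab all belong to that set. Cb–Eb–Gb is not: scale degree 6 in Eb major carries Cm (vi). In Eb minor the chord on that degree is Cb, so here it functions as bVI, borrowed from the parallel minor.

bVI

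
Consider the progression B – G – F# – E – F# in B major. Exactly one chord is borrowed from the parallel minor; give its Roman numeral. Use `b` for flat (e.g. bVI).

The diatonic triads in B major are B, C#m, D#m, E, F#, G#m, A#dim. B, F# and E are all diatonic. G (G–B–D) is not: scale degree 6 in B major carries G#m (vi). In B minor the chord on that degree is G, so here it functions as bVI, borrowed from the parallel minor.

bVI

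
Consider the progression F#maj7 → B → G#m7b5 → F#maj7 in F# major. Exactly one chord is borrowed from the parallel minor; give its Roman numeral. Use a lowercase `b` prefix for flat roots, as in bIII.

F# major has the diatonic set F#, G#m, A#m, B, C#, D#m, E#dim. F#maj7 and B both belong to that set. But G#m7b5 (G#–B–D–F#) is foreign: the diatonic ii on degree 2 is G#m, whereas G#m7b5 comes from F# minor. It is labeled iiø7.

iiø7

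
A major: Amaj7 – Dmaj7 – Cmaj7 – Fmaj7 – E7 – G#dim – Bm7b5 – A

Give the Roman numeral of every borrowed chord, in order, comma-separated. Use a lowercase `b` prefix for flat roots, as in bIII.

bIIImaj7, bVImaj7, iiø7

A major has the diatonic set A, Bm, C#m, D, E, F#m, G#dim. Of the given chords, Amaj7, Dmaj7, E7, G#dim and A are diatonic. But Cmaj7 (C–E–G–B) is foreign: the diatonic iii on degree 3 is C#m, whereas Cmaj7 comes from A minor. It is labeled bIIImaj7. Fmaj7 (F–A–C–E) is not: scale degree 6 in A major carries F#m (vi). In A minor the chord on that degree is Fmaj7, so here it functions as bVImaj7, borrowed from the parallel minor. Bm7b5 (B–D–F–A) is not: scale degree 2 in A major carries Bm (ii). In A minor the chord on that degree is Bm7b5, so here it functions as iiø7, borrowed from the parallel minor.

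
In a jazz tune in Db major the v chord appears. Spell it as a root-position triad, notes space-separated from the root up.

Ab Cb Eb

v is built on scale degree 5, which is Ab in both Db major and its parallel. In Db minor the chord on Ab is Ab–Cb–Eb.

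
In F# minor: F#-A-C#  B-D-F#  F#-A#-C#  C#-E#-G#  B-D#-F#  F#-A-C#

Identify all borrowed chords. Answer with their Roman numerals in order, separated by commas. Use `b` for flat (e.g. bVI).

I, IV

F# minor has the diatonic set F#m, G#dim, A, Bm, C#, D, E (with V from harmonic minor). F#–A–C# = F#m, B–D–F# = Bm and C#–E#–G# = C# all belong to that set. But F#–A#–C# is foreign: the diatonic i on degree 1 is F#m, whereas F# comes from F# major. It is labeled I. But B–D#–F# is foreign: the diatonic iv on degree 4 is Bm, whereas B comes from F# major. It is labeled IV.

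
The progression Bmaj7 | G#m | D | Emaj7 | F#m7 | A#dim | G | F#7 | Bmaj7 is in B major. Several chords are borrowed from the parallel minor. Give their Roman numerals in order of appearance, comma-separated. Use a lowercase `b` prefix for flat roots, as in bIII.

bIII, v7, bVI

In B major the diatonic chords are B, C#m, D#m, E, F#, G#m, A#dim. Bmaj7, G#m, Emaj7, A#dim and F#7 all belong to that set. But D (D–F#–A) is foreign: the diatonic iii on degree 3 is D#m, whereas D comes from B minor. It is labeled bIII. But F#m7 (F#–A–C#–E) is foreign: the diatonic V on degree 5 is F#, whereas F#m7 comes from B minor. It is labeled v7. G (G–B–D) is not: scale degree 6 in B major carries G#m (vi). In B minor the chord on that degree is G, so here it functions as bVI, borrowed from the parallel minor.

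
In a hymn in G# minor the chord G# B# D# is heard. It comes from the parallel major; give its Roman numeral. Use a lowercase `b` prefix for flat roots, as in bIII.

I

G# is scale degree 1 in G# minor. G#–B#–D# is a major chord — the form found in G# major, not the diatonic i (G#m). Borrowed into G# minor it is written I.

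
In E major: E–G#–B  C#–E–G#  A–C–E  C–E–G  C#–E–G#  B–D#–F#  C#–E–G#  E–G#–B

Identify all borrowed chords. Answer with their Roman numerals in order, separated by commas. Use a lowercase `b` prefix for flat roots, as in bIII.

iv, bVI

E major has the diatonic set E, F#m, G#m, A, B, C#m, D#dim. Of the given chords, E–G#–B = E, C#–E–G# = C#m and B–D#–F# = B are diatonic. A–C–E is not: scale degree 4 in E major carries A (IV). In E minor the chord on that degree is Am, so here it functions as iv, borrowed from the parallel minor. C–E–G is not: scale degree 6 in E major carries C#m (vi). In E minor the chord on that degree is C, so here it functions as bVI, borrowed from the parallel minor.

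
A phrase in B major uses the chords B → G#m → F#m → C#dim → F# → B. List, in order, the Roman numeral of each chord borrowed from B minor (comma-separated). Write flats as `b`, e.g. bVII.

v, ii°

B major has the diatonic set B, C#m, D#m, E, F#, G#m, A#dim. B, G#m and F# all belong to that set. F#m (F#–A–C#) doesn't fit — on degree 5 B major would have F# (V). F#m is the degree-5 chord of B minor, so it is the borrowed v. C#dim (C#–E–G) is not: scale degree 2 in B major carries C#m (ii). In B minor the chord on that degree is C#dim, so here it functions as ii°, borrowed from the parallel minor.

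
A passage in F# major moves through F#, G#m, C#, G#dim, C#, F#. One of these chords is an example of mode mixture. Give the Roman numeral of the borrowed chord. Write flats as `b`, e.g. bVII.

ii°

The diatonic triads in F# major are F#, G#m, A#m, B, C#, D#m, E#dim. F#, G#m and C# are all diatonic. G#dim (G#–B–D) is not: scale degree 2 in F# major carries G#m (ii). In F# minor the chord on that degree is G#dim, so here it functions as ii°, borrowed from the parallel minor.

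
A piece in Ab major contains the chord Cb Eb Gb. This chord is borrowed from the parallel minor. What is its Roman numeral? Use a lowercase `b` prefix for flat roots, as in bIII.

bIII

The root Cb is the lowered 3rd scale degree — diatonically Ab major has C there. Diatonically Ab major has Cm (iii) on that degree; Cb–Eb–Gb is instead the major chord native to Ab minor, so it takes the label bIII.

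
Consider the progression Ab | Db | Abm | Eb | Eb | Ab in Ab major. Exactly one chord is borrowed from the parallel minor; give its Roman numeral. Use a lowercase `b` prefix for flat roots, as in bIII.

Ab major has the diatonic set Ab, Bbm, Cm, Db, Eb, Fm, Gdim. Ab, Db and Eb are all diatonic. But Abm (Ab–Cb–Eb) is foreign: the diatonic I on degree 1 is Ab, whereas Abm comes from Ab minor. It is labeled i.

i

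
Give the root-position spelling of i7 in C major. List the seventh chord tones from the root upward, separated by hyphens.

i7 is built on scale degree 1, which is C in both C major and its parallel. Stacking thirds in C minor on C gives C–Eb–G–Bb.

C-Eb-G-Bb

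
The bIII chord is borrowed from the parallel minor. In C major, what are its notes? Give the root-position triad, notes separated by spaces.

Eb G Bb

Scale degree 3 in C major is E. bIII uses the lowered form, Eb, taken from C minor. Stacking thirds in C minor on Eb gives Eb–G–Bb.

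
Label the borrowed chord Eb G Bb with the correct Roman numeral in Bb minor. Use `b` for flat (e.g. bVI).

IV

Eb is scale degree 4 in Bb minor. The diatonic chord on degree 4 would be Ebm (iv), but Eb–G–Bb is the major chord from Bb major. As a borrowed chord it is labeled IV.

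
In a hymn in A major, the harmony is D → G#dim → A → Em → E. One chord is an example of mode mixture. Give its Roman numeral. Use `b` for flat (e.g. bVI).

v

A major has the diatonic set A, Bm, C#m, D, E, F#m, G#dim. Of the given chords, D, G#dim, A and E are diatonic. Em (E–G–B) doesn't fit — on degree 5 A major would have E (V). Em is the degree-5 chord of A minor, so it is the borrowed v.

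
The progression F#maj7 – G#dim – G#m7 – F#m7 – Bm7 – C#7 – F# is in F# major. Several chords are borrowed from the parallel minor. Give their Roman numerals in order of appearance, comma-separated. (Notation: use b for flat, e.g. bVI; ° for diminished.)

In F# major the diatonic chords are F#, G#m, A#m, B, C#, D#m, E#dim. F#maj7, G#m7, C#7 and F# all belong to that set. G#dim (G#–B–D) doesn't fit — on degree 2 F# major would have G#m (ii). G#dim is the degree-2 chord of F# minor, so it is the borrowed ii°. F#m7 (F#–A–C#–E) doesn't fit — on degree 1 F# major would have F# (I). F#m7 is the degree-1 chord of F# minor, so it is the borrowed i7. But Bm7 (B–D–F#–A) is foreign: the diatonic IV on degree 4 is B, whereas Bm7 comes from F# minor. It is labeled iv7.

ii°, i7, iv7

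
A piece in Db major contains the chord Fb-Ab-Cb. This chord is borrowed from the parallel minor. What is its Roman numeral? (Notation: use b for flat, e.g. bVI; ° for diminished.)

In Db major scale degree 3 is F; Fb is its lowered form, from Db minor. The diatonic chord on degree 3 would be Fm (iii), but Fb–Ab–Cb is the major chord from Db minor. As a borrowed chord it is labeled bIII.

bIII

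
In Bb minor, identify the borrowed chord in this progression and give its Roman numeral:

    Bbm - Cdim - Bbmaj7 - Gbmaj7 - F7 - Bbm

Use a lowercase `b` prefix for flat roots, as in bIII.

Imaj7

In Bb minor (with V from harmonic minor) the diatonic chords are Bbm, Cdim, Db, Ebm, F, Gb, Ab. Bbm, Cdim, Gbmaj7 and F7 are all diatonic. But Bbmaj7 (Bb–D–F–A) is foreign: the diatonic i on degree 1 is Bbm, whereas Bbmaj7 comes from Bb major. It is labeled Imaj7.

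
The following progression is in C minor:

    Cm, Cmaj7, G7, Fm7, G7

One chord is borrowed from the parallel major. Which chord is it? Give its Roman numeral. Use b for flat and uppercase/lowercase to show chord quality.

Imaj7

In C minor (with V from harmonic minor) the diatonic chords are Cm, Ddim, Eb, Fm, G, Ab, Bb. Cm, G7 and Fm7 all belong to that set. Cmaj7 (C–E–G–B) is not: scale degree 1 in C minor carries Cm (i). In C major the chord on that degree is Cmaj7, so here it functions as Imaj7, borrowed from the parallel major.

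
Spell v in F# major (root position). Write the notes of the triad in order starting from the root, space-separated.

C# E G#

v is built on scale degree 5, which is C# in both F# major and its parallel. Building the minor chord from the parallel minor on C#: C#–E–G#.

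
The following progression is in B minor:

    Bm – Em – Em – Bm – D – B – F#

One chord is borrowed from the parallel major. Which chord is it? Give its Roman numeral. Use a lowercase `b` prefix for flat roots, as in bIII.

The diatonic triads in B minor (with V from harmonic minor) are Bm, C#dim, D, Em, F#, G, A. Of the given chords, Bm, Em, D and F# are diatonic. B (B–D#–F#) is not: scale degree 1 in B minor carries Bm (i). In B major the chord on that degree is B, so here it functions as I, borrowed from the parallel major.

I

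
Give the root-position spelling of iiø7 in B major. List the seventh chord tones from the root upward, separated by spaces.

iiø7 is built on scale degree 2, which is C# in both B major and its parallel. Stacking thirds in B minor on C# gives C#–E–G–B.

C# E G B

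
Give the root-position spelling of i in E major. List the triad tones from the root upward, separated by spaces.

i is built on scale degree 1, which is E in both E major and its parallel. Building the minor chord from the parallel minor on E: E–G–B.

E G B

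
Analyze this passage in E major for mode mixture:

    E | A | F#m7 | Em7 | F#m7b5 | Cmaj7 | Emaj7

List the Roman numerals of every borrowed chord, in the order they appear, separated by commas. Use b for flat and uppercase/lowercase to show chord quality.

i7, iiø7, bVImaj7

The diatonic triads in E major are E, F#m, G#m, A, B, C#m, D#dim. E, A, F#m7 and Emaj7 all belong to that set. But Em7 (E–G–B–D) is foreign: the diatonic I on degree 1 is E, whereas Em7 comes from E minor. It is labeled i7. F#m7b5 (F#–A–C–E) doesn't fit — on degree 2 E major would have F#m (ii). F#m7b5 is the degree-2 chord of E minor, so it is the borrowed iiø7. But Cmaj7 (C–E–G–B) is foreign: the diatonic vi on degree 6 is C#m, whereas Cmaj7 comes from E minor. It is labeled bVImaj7.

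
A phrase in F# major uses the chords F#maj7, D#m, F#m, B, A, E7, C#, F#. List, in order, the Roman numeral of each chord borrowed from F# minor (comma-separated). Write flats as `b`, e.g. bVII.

F# major has the diatonic set F#, G#m, A#m, B, C#, D#m, E#dim. F#maj7, D#m, B, C# and F# all belong to that set. But F#m (F#–A–C#) is foreign: the diatonic I on degree 1 is F#, whereas F#m comes from F# minor. It is labeled i. A (A–C#–E) doesn't fit — on degree 3 F# major would have A#m (iii). A is the degree-3 chord of F# minor, so it is the borrowed bIII. But E7 (E–G#–B–D) is foreign: the diatonic vii° on degree 7 is E#dim, whereas E7 comes from F# minor. It is labeled bVII7.

i, bIII, bVII7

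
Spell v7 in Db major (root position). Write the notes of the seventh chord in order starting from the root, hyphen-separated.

v7 is built on scale degree 5, which is Ab in both Db major and its parallel. In Db minor the chord on Ab is Ab–Cb–Eb–Gb.

Ab-Cb-Eb-Gb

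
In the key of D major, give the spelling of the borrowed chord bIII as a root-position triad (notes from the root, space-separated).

Scale degree 3 in D major is F#. bIII uses the lowered form, F, taken from D minor. Stacking thirds in D minor on F gives F–A–C.

F A C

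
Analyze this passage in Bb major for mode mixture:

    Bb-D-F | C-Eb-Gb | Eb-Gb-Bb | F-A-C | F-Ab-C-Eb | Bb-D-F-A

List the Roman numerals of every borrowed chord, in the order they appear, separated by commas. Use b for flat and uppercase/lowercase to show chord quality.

The diatonic triads in Bb major are Bb, Cm, Dm, Eb, F, Gm, Adim. Bb–D–F = Bb, F–A–C = F and Bb–D–F–A = Bbmaj7 are all diatonic. But C–Eb–Gb is foreign: the diatonic ii on degree 2 is Cm, whereas Cdim comes from Bb minor. It is labeled ii°. Eb–Gb–Bb doesn't fit — on degree 4 Bb major would have Eb (IV). Ebm is the degree-4 chord of Bb minor, so it is the borrowed iv. But F–Ab–C–Eb is foreign: the diatonic V on degree 5 is F, whereas Fm7 comes from Bb minor. It is labeled v7.

ii°, iv, v7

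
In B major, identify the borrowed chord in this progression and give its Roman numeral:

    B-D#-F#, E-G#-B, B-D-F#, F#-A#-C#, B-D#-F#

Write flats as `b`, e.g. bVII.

The diatonic triads in B major are B, C#m, D#m, E, F#, G#m, A#dim. Of the given chords, B–D#–F# = B, E–G#–B = E and F#–A#–C# = F# are diatonic. B–D–F# doesn't fit — on degree 1 B major would have B (I). Bm is the degree-1 chord of B minor, so it is the borrowed i.

i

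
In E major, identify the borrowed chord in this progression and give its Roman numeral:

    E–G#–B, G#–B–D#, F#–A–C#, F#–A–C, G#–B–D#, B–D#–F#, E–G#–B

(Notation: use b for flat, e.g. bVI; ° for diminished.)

The diatonic triads in E major are E, F#m, G#m, A, B, C#m, D#dim. E–G#–B = E, G#–B–D# = G#m, F#–A–C# = F#m and B–D#–F# = B are all diatonic. F#–A–C is not: scale degree 2 in E major carries F#m (ii). In E minor the chord on that degree is F#dim, so here it functions as ii°, borrowed from the parallel minor.

ii°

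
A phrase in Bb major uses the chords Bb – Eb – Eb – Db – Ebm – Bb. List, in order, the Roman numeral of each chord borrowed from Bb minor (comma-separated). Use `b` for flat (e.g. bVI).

bIII, iv

Bb major has the diatonic set Bb, Cm, Dm, Eb, F, Gm, Adim. Of the given chords, Bb and Eb are diatonic. Db (Db–F–Ab) is not: scale degree 3 in Bb major carries Dm (iii). In Bb minor the chord on that degree is Db, so here it functions as bIII, borrowed from the parallel minor. Ebm (Eb–Gb–Bb) is not: scale degree 4 in Bb major carries Eb (IV). In Bb minor the chord on that degree is Ebm, so here it functions as iv, borrowed from the parallel minor.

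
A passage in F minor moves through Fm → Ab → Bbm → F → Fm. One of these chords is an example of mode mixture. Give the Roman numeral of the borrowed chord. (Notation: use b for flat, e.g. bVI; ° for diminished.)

F minor has the diatonic set Fm, Gdim, Ab, Bbm, C, Db, Eb (with V from harmonic minor). Of the given chords, Fm, Ab and Bbm are diatonic. F (F–A–C) doesn't fit — on degree 1 F minor would have Fm (i). F is the degree-1 chord of F major, so it is the borrowed I.

I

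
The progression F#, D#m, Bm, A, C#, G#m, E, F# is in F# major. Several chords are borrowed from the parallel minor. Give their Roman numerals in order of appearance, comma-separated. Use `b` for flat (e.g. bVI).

iv, bIII, bVII

The diatonic triads in F# major are F#, G#m, A#m, B, C#, D#m, E#dim. Of the given chords, F#, D#m, C# and G#m are diatonic. But Bm (B–D–F#) is foreign: the diatonic IV on degree 4 is B, whereas Bm comes from F# minor. It is labeled iv. A (A–C#–E) is not: scale degree 3 in F# major carries A#m (iii). In F# minor the chord on that degree is A, so here it functions as bIII, borrowed from the parallel minor. But E (E–G#–B) is foreign: the diatonic vii° on degree 7 is E#dim, whereas E comes from F# minor. It is labeled bVII.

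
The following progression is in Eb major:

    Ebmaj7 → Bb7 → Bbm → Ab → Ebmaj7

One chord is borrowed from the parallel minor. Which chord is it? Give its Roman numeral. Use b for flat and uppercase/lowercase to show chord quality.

Eb major has the diatonic set Eb, Fm, Gm, Ab, Bb, Cm, Ddim. Ebmaj7, Bb7 and Ab are all diatonic. But Bbm (Bb–Db–F) is foreign: the diatonic V on degree 5 is Bb, whereas Bbm comes from Eb minor. It is labeled v.

v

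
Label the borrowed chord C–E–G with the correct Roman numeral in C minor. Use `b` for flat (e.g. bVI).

C is scale degree 1 in C minor. Diatonically C minor has Cm (i) on that degree; C–E–G is instead the major chord native to C major, so it takes the label I.

I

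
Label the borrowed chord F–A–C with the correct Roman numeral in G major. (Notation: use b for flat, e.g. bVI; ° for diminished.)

bVII

F is the lowered form of scale degree 7 in G major (the diatonic degree 7 is F#). Diatonically G major has F#dim (vii°) on that degree; F–A–C is instead the major chord native to G minor, so it takes the label bVII.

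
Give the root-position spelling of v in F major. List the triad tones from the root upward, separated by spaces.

v is built on scale degree 5, which is C in both F major and its parallel. Stacking thirds in F minor on C gives C–Eb–G.

C Eb G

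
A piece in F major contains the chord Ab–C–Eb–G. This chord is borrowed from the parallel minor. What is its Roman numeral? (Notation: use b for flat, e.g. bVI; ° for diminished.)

Ab is the lowered form of scale degree 3 in F major (the diatonic degree 3 is A). Diatonically F major has Am (iii) on that degree; Ab–C–Eb–G is instead the major-seventh chord native to F minor, so it takes the label bIIImaj7.

bIIImaj7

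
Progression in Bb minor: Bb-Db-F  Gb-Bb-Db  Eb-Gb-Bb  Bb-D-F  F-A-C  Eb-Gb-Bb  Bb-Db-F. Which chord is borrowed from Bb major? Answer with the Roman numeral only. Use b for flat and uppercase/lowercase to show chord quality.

I

Bb minor has the diatonic set Bbm, Cdim, Db, Ebm, F, Gb, Ab (with V from harmonic minor). Bb–Db–F = Bbm, Gb–Bb–Db = Gb, Eb–Gb–Bb = Ebm and F–A–C = F are all diatonic. But Bb–D–F is foreign: the diatonic i on degree 1 is Bbm, whereas Bb comes from Bb major. It is labeled I.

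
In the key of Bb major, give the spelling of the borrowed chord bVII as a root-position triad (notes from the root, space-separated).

bVII is built on the lowered scale degree 7. In Bb major degree 7 is A; lowered it becomes Ab. Stacking thirds in Bb minor on Ab gives Ab–C–Eb.

Ab C Eb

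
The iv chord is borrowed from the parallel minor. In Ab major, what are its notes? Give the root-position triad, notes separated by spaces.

Db Fb Ab

The root, Db, is scale degree 4 — the same note in Ab major and Ab minor; only the chord quality changes. In Ab minor the chord on Db is Db–Fb–Ab.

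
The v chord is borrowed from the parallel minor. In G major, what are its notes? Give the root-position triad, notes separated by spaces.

v is built on scale degree 5, which is D in both G major and its parallel. Stacking thirds in G minor on D gives D–F–A.

D F A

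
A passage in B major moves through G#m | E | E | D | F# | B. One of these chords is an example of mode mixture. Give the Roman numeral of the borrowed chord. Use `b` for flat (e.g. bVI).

bIII

B major has the diatonic set B, C#m, D#m, E, F#, G#m, A#dim. Of the given chords, G#m, E, F# and B are diatonic. But D (D–F#–A) is foreign: the diatonic iii on degree 3 is D#m, whereas D comes from B minor. It is labeled bIII.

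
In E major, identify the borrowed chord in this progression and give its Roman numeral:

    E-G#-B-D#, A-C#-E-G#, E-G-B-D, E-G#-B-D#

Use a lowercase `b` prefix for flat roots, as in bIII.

The diatonic triads in E major are E, F#m, G#m, A, B, C#m, D#dim. Of the given chords, E–G#–B–D# = Emaj7 and A–C#–E–G# = Amaj7 are diatonic. But E–G–B–D is foreign: the diatonic I on degree 1 is E, whereas Em7 comes from E minor. It is labeled i7.

i7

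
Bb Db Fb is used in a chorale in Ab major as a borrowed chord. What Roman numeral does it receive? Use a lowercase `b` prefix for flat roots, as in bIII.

Bb is scale degree 2 in Ab major. The diatonic chord on degree 2 would be Bbm (ii), but Bb–Db–Fb is the diminished chord from Ab minor. As a borrowed chord it is labeled ii°.

ii°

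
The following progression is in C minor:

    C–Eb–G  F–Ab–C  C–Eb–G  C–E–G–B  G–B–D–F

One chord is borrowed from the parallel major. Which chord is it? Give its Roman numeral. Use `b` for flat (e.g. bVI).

Imaj7

In C minor (with V from harmonic minor) the diatonic chords are Cm, Ddim, Eb, Fm, G, Ab, Bb. C–Eb–G = Cm, F–Ab–C = Fm and G–B–D–F = G7 all belong to that set. C–E–G–B is not: scale degree 1 in C minor carries Cm (i). In C major the chord on that degree is Cmaj7, so here it functions as Imaj7, borrowed from the parallel major.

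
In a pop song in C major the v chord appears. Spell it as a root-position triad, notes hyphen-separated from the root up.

G-Bb-D

v is built on scale degree 5, which is G in both C major and its parallel. In C minor the chord on G is G–Bb–D.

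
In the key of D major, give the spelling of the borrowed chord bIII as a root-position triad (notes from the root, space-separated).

F A C

The root of bIII is the lowered 3rd degree: F# becomes F. Building the major chord from the parallel minor on F: F–A–C.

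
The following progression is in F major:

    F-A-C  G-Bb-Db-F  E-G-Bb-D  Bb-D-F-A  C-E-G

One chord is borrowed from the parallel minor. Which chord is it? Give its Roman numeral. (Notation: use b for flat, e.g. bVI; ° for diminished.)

F major has the diatonic set F, Gm, Am, Bb, C, Dm, Edim. F–A–C = F, E–G–Bb–D = Em7b5, Bb–D–F–A = Bbmaj7 and C–E–G = C are all diatonic. G–Bb–Db–F is not: scale degree 2 in F major carries Gm (ii). In F minor the chord on that degree is Gm7b5, so here it functions as iiø7, borrowed from the parallel minor.

iiø7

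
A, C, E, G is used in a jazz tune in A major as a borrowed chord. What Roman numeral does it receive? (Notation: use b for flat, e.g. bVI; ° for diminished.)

i7

A is scale degree 1 in A major. The diatonic chord on degree 1 would be A (I), but A–C–E–G is the minor-seventh chord from A minor. As a borrowed chord it is labeled i7.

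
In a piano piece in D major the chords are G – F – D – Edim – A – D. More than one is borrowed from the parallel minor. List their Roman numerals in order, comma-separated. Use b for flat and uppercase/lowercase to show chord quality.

bIII, ii°

D major has the diatonic set D, Em, F#m, G, A, Bm, C#dim. Of the given chords, G, D and A are diatonic. But F (F–A–C) is foreign: the diatonic iii on degree 3 is F#m, whereas F comes from D minor. It is labeled bIII. Edim (E–G–Bb) is not: scale degree 2 in D major carries Em (ii). In D minor the chord on that degree is Edim, so here it functions as ii°, borrowed from the parallel minor.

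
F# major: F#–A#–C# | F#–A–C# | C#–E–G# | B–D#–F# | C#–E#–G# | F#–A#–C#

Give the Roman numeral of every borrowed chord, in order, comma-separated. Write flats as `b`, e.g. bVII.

F# major has the diatonic set F#, G#m, A#m, B, C#, D#m, E#dim. F#–A#–C# = F#, B–D#–F# = B and C#–E#–G# = C# all belong to that set. F#–A–C# doesn't fit — on degree 1 F# major would have F# (I). F#m is the degree-1 chord of F# minor, so it is the borrowed i. C#–E–G# doesn't fit — on degree 5 F# major would have C# (V). C#m is the degree-5 chord of F# minor, so it is the borrowed v.

i, v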